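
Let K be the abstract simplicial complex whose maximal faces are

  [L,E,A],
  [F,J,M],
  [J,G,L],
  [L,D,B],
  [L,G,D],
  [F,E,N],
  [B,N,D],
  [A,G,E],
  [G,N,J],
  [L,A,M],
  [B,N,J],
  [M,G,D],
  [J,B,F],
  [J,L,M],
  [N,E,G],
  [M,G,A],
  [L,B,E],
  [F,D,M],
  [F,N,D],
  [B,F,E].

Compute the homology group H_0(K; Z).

H_0 ≅ Z.

K has 10 vertices, 30 edges, 20 triangles.
rank ∂_0 = 0, rank ∂_1 = 9 ⇒ b_0 = 10 − 0 − 9 = 1; all invariant factors of ∂_1 are 1 so no torsion. So H_0 = Z.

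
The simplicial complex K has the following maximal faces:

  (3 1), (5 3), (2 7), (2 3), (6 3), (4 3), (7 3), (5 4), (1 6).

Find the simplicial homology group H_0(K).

Take the total order 1 < 2 < 3 < 4 < 5 < 6 < 7 on the vertex set. Then K (dimension 1) consists of the simplices:

  0-simplices (7): [1], [2], [3], [4], [5], [6], [7]
  1-simplices (9): [1,3], [1,6], [2,3], [2,7], [3,4], [3,5], [3,6], [3,7], [4,5]

so the chain groups are C_0 ≅ Z^7, C_1 ≅ Z^9.

Boundary ∂_1: C_1 → C_0 sends each edge [p,q] (with p < q) to q − p.
The 7×9 boundary matrix has rank 6 and Smith normal form diag(1,1,1,1,1,1).

Computing H_k = (kernel of ∂_k) / (image of ∂_{k+1}):

  H_0: rank C_0 − rank ∂_1 = 7 − 6 = 1, and the invariant factors of ∂_1 are all 1, so H_0 = Z.

H_0 ≅ Z.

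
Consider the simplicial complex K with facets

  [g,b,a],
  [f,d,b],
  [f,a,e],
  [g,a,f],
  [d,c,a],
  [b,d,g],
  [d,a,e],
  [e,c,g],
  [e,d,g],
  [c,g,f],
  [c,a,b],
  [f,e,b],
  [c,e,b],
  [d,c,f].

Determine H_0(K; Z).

Fix the vertex order a < b < c < d < e < f < g and write every simplex with vertices in increasing order. Then dim K = 2 and the simplices of K are:

  0-simplices (7): a, b, c, d, e, f, g
  1-simplices (21): ab, ac, ad, ae, af, ag, bc, bd, be, bf, bg, cd, ce, cf, cg, de, df, dg, ef, eg, fg
  2-simplices (14): abc, abg, acd, ade, aef, afg, bce, bdf, bdg, bef, cdf, ceg, cfg, deg

so the chain groups are C_0 ≅ Z^7, C_1 ≅ Z^21, C_2 ≅ Z^14.

∂_1: C_1 → C_0 sends each edge [p,q] (with p < q) to q − p. For instance
  ∂df = f − d.
This gives a 7×21 integer matrix of rank 6; reducing to Smith normal form yields diagonal entries (1,1,1,1,1,1).

∂_2: C_2 → C_1 sends each 2-simplex [p,q,r] to [q,r] − [p,r] + [p,q]. For instance
  ∂aef = ef − af + ae,
  ∂abc = bc − ac + ab.
The 21×14 boundary matrix has rank 13 and Smith normal form diag(1,1,1,1,1,1,1,1,1,1,1,1,1).

Now H_k = ker ∂_k / im ∂_{k+1}, so:

  H_0: rank C_0 − rank ∂_1 = 7 − 6 = 1, and the invariant factors of ∂_1 are all 1, so H_0 = Z.

H_0 ≅ Z.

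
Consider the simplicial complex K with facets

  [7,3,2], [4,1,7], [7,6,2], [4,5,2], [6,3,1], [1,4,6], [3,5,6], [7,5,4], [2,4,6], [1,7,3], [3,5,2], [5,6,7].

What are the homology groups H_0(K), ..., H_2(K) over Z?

Take the total order 1 < 2 < 3 < 4 < 5 < 6 < 7 on the vertex set. Then K (dimension 2) consists of the simplices:

  0-simplices (7): [1], [2], [3], [4], [5], [6], [7]
  1-simplices (18): [1,3], [1,4], [1,6], [1,7], [2,3], [2,4], [2,5], [2,6], [2,7], [3,5], [3,6], [3,7], [4,5], [4,6], [4,7], [5,6], [5,7], [6,7]
  2-simplices (12): [1,3,6], [1,3,7], [1,4,6], [1,4,7], [2,3,5], [2,3,7], [2,4,5], [2,4,6], [2,6,7], [3,5,6], [4,5,7], [5,6,7]

so the chain groups are C_0 ≅ Z^7, C_1 ≅ Z^18, C_2 ≅ Z^12.

∂_1: C_1 → C_0 is given by ∂[p,q] = [q] − [p]. For instance
  ∂[4,6] = [6] − [4].
This gives a 7×18 integer matrix of rank 6; reducing to Smith normal form yields diagonal entries (1,1,1,1,1,1).

The boundary map ∂_2: C_2 → C_1 sends each 2-simplex [p,q,r] to [q,r] − [p,r] + [p,q]. For instance
  ∂[4,5,7] = [5,7] − [4,7] + [4,5],
  ∂[3,5,6] = [5,6] − [3,6] + [3,5].
The resulting 18×12 matrix has rank 12, and its Smith normal form has invariant factors (1,1,1,1,1,1,1,1,1,1,1,2).

Now H_k = ker ∂_k / im ∂_{k+1}, so:

  H_0: rank C_0 − rank ∂_1 = 7 − 6 = 1, and the invariant factors of ∂_1 are all 1, so H_0 = Z.
  H_1: rank ker ∂_1 − rank ∂_2 = (18 − 6) − 12 = 0, and ∂_2 has invariant factor 2 > 1, so H_1 = Z/2Z.
  H_2: rank ker ∂_2 − rank ∂_3 = (12 − 12) − 0 = 0, and there is no ∂_3, so H_2 = 0.

H_0 ≅ Z,  H_1 ≅ Z/2Z,  H_2 = 0.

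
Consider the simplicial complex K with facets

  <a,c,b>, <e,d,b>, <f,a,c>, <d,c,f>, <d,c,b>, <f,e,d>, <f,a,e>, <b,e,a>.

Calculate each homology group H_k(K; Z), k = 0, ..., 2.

H_0 = Z,  H_1 = 0,  H_2 = Z.

Fix the vertex order a < b < c < d < e < f and write every simplex with vertices in increasing order. Then dim K = 2 and the simplices of K are:

  0-simplices (6): a, b, c, d, e, f
  1-simplices (12): ab, ac, ae, af, bc, bd, be, cd, cf, de, df, ef
  2-simplices (8): abc, abe, acf, aef, bcd, bde, cdf, def

so the chain groups are C_0 ≅ Z^6, C_1 ≅ Z^12, C_2 ≅ Z^8.

Boundary ∂_1: C_1 → C_0 maps an edge to its endpoints' difference, ∂[p,q] = q − p.
This gives a 6×12 integer matrix of rank 5; reducing to Smith normal form yields diagonal entries (1,1,1,1,1).

The boundary map ∂_2: C_2 → C_1 acts by ∂[p,q,r] = [q,r] − [p,r] + [p,q]. For instance
  ∂acf = cf − af + ac,
  ∂def = ef − df + de.
The 12×8 boundary matrix has rank 7 and Smith normal form diag(1,1,1,1,1,1,1).

Computing H_k = (kernel of ∂_k) / (image of ∂_{k+1}):

  H_0: rank C_0 − rank ∂_1 = 6 − 5 = 1, and the invariant factors of ∂_1 are all 1, so H_0 ≅ Z.
  H_1: rank ker ∂_1 − rank ∂_2 = (12 − 5) − 7 = 0, and the invariant factors of ∂_2 are all 1, so H_1 ≅ 0.
  H_2: rank ker ∂_2 − rank ∂_3 = (8 − 7) − 0 = 1, and there is no ∂_3, so H_2 ≅ Z.

As a check, the Euler characteristic is 6 − 12 + 8 = 2, which agrees with 1 − 0 + 1 = 2.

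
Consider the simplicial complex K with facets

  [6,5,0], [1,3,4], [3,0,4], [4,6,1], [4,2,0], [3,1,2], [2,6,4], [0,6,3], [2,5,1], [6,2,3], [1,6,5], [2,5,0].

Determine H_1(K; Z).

Order the vertices as 0 < 1 < 2 < 3 < 4 < 5 < 6. Listing each simplex with vertices in this order, K has dimension 2 with simplices:

  0-simplices (7): [0], [1], [2], [3], [4], [5], [6]
  1-simplices (18): [0,2], [0,3], [0,4], [0,5], [0,6], [1,2], [1,3], [1,4], [1,5], [1,6], [2,3], [2,4], [2,5], [2,6], [3,4], [3,6], [4,6], [5,6]
  2-simplices (12): [0,2,4], [0,2,5], [0,3,4], [0,3,6], [0,5,6], [1,2,3], [1,2,5], [1,3,4], [1,4,6], [1,5,6], [2,3,6], [2,4,6]

Hence C_0 ≅ Z^7, C_1 ≅ Z^18, C_2 ≅ Z^12.

∂_1: C_1 → C_0 sends each edge [p,q] (with p < q) to q − p. For instance
  ∂[0,4] = [4] − [0].
The resulting 7×18 matrix has rank 6, and its Smith normal form has invariant factors (1,1,1,1,1,1).

Boundary ∂_2: C_2 → C_1 acts by ∂[p,q,r] = [q,r] − [p,r] + [p,q]. For instance
  ∂[2,4,6] = [4,6] − [2,6] + [2,4],
  ∂[1,4,6] = [4,6] − [1,6] + [1,4].
The 18×12 boundary matrix has rank 12 and Smith normal form diag(1,1,1,1,1,1,1,1,1,1,1,2).

Computing H_k = (kernel of ∂_k) / (image of ∂_{k+1}):

  H_1: rank ker ∂_1 − rank ∂_2 = (18 − 6) − 12 = 0, and ∂_2 has invariant factor 2 > 1, so H_1 ≅ Z/2.

H_1 ≅ Z/2.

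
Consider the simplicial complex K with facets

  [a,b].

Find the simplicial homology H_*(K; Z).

H_0 = Z,  H_1 = 0.

Fix the vertex order a < b and write every simplex with vertices in increasing order. Then dim K = 1 and the simplices of K are:

  0-simplices (2): a, b
  1-simplices (1): ab

giving chain groups C_0 ≅ Z^2, C_1 ≅ Z^1.

∂_1: C_1 → C_0 is given by ∂[p,q] = [q] − [p].
The resulting 2×1 matrix has rank 1, and its Smith normal form has invariant factors (1).

Reading off H_k = ker ∂_k / im ∂_{k+1}:

  H_0: rank C_0 − rank ∂_1 = 2 − 1 = 1, and the invariant factors of ∂_1 are all 1, so H_0 ≅ Z.
  H_1: rank ker ∂_1 − rank ∂_2 = (1 − 1) − 0 = 0, and there is no ∂_2, so H_1 ≅ 0.

As a check, the Euler characteristic is 2 − 1 = 1, which agrees with 1 − 0 = 1.
(K is a triangulation of the 1-simplex.)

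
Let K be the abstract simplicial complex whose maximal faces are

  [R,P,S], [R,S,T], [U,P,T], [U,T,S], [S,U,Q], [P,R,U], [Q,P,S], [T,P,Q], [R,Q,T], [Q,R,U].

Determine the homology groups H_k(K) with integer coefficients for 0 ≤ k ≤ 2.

Take the total order P < Q < R < S < T < U on the vertex set. Then K (dimension 2) consists of the simplices:

  0-simplices (6): P, Q, R, S, T, U
  1-simplices (15): PQ, PR, PS, PT, PU, QR, QS, QT, QU, RS, RT, RU, ST, SU, TU
  2-simplices (10): PQS, PQT, PRS, PRU, PTU, QRT, QRU, QSU, RST, STU

Hence C_0 ≅ Z^6, C_1 ≅ Z^15, C_2 ≅ Z^10.

Boundary ∂_1: C_1 → C_0 is given by ∂[p,q] = [q] − [p]. For instance
  ∂QR = R − Q.
As a 6×15 matrix over Z this has rank 5, with invariant factors (1,1,1,1,1).

∂_2: C_2 → C_1 sends each 2-simplex [p,q,r] to [q,r] − [p,r] + [p,q]. For instance
  ∂QSU = SU − QU + QS,
  ∂PRU = RU − PU + PR.
The 15×10 boundary matrix has rank 10 and Smith normal form diag(1,1,1,1,1,1,1,1,1,2).

Reading off H_k = ker ∂_k / im ∂_{k+1}:

  H_0: rank C_0 − rank ∂_1 = 6 − 5 = 1, and the invariant factors of ∂_1 are all 1, so H_0 ≅ Z.
  H_1: rank ker ∂_1 − rank ∂_2 = (15 − 5) − 10 = 0, and ∂_2 has invariant factor 2 > 1, so H_1 ≅ Z/2.
  H_2: rank ker ∂_2 − rank ∂_3 = (10 − 10) − 0 = 0, and there is no ∂_3, so H_2 ≅ 0.

(K is a triangulation of the real projective plane RP^2.)

H_0 = Z,  H_1 = Z/2,  H_2 = 0.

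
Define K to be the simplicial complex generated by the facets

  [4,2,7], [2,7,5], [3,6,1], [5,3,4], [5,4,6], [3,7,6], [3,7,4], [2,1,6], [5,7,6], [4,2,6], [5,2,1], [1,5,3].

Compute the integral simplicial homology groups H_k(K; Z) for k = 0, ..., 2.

We work with the vertex ordering 1 < 2 < 3 < 4 < 5 < 6 < 7. The simplices of K, each written with vertices in increasing order, are:

  0-simplices (7): [1], [2], [3], [4], [5], [6], [7]
  1-simplices (18): [1,2], [1,3], [1,5], [1,6], [2,4], [2,5], [2,6], [2,7], [3,4], [3,5], [3,6], [3,7], [4,5], [4,6], [4,7], [5,6], [5,7], [6,7]
  2-simplices (12): [1,2,5], [1,2,6], [1,3,5], [1,3,6], [2,4,6], [2,4,7], [2,5,7], [3,4,5], [3,4,7], [3,6,7], [4,5,6], [5,6,7]

Hence C_0 ≅ Z^7, C_1 ≅ Z^18, C_2 ≅ Z^12.

The boundary map ∂_1: C_1 → C_0 is given by ∂[p,q] = [q] − [p]. For instance
  ∂[2,6] = [6] − [2].
As a 7×18 matrix over Z this has rank 6, with invariant factors (1,1,1,1,1,1).

Boundary ∂_2: C_2 → C_1 acts by ∂[p,q,r] = [q,r] − [p,r] + [p,q]. For instance
  ∂[3,6,7] = [6,7] − [3,7] + [3,6],
  ∂[3,4,7] = [4,7] − [3,7] + [3,4].
The resulting 18×12 matrix has rank 12, and its Smith normal form has invariant factors (1,1,1,1,1,1,1,1,1,1,1,2).

From H_k ≅ ker(∂_k) / im(∂_{k+1}) we obtain:

  H_0: rank C_0 − rank ∂_1 = 7 − 6 = 1, and the invariant factors of ∂_1 are all 1, so H_0 = Z.
  H_1: rank ker ∂_1 − rank ∂_2 = (18 − 6) − 12 = 0, and ∂_2 has invariant factor 2 > 1, so H_1 = Z_2.
  H_2: rank ker ∂_2 − rank ∂_3 = (12 − 12) − 0 = 0, and there is no ∂_3, so H_2 = 0.

As a check, the Euler characteristic is 7 − 18 + 12 = 1, which agrees with 1 − 0 + 0 = 1.
(K is a triangulation of the real projective plane RP^2.)

H_0 ≅ Z,  H_1 ≅ Z_2,  H_2 = 0.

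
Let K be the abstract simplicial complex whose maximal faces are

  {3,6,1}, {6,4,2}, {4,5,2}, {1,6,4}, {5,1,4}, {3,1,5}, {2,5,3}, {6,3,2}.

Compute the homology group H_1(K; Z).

H_1 = 0.

Order the vertices as 1 < 2 < 3 < 4 < 5 < 6. Listing each simplex with vertices in this order, K has dimension 2 with simplices:

  0-simplices (6): [1], [2], [3], [4], [5], [6]
  1-simplices (12): [1,3], [1,4], [1,5], [1,6], [2,3], [2,4], [2,5], [2,6], [3,5], [3,6], [4,5], [4,6]
  2-simplices (8): [1,3,5], [1,3,6], [1,4,5], [1,4,6], [2,3,5], [2,3,6], [2,4,5], [2,4,6]

Hence C_0 ≅ Z^6, C_1 ≅ Z^12, C_2 ≅ Z^8.

Boundary ∂_1: C_1 → C_0 is given by ∂[p,q] = [q] − [p]. For instance
  ∂[4,5] = [5] − [4].
As a 6×12 matrix over Z this has rank 5, with invariant factors (1,1,1,1,1).

∂_2: C_2 → C_1 maps a triangle to the signed sum of its edges. For instance
  ∂[2,3,6] = [3,6] − [2,6] + [2,3],
  ∂[1,4,5] = [4,5] − [1,5] + [1,4].
This gives a 12×8 integer matrix of rank 7; reducing to Smith normal form yields diagonal entries (1,1,1,1,1,1,1).

Computing H_k = (kernel of ∂_k) / (image of ∂_{k+1}):

  H_1: rank ker ∂_1 − rank ∂_2 = (12 − 5) − 7 = 0, and the invariant factors of ∂_2 are all 1, so H_1 ≅ 0.

(K is a triangulation of the 2-sphere S^2.)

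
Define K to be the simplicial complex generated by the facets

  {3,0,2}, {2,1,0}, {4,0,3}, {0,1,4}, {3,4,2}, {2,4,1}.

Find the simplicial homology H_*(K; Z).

H_0 = Z,  H_1 = 0,  H_2 = Z.

Order the vertices as 0 < 1 < 2 < 3 < 4. Listing each simplex with vertices in this order, K has dimension 2 with simplices:

  0-simplices (5): [0], [1], [2], [3], [4]
  1-simplices (9): [0,1], [0,2], [0,3], [0,4], [1,2], [1,4], [2,3], [2,4], [3,4]
  2-simplices (6): [0,1,2], [0,1,4], [0,2,3], [0,3,4], [1,2,4], [2,3,4]

Hence C_0 ≅ Z^5, C_1 ≅ Z^9, C_2 ≅ Z^6.

∂_1: C_1 → C_0 sends each edge [p,q] (with p < q) to q − p. For instance
  ∂[0,2] = [2] − [0].
The resulting 5×9 matrix has rank 4, and its Smith normal form has invariant factors (1,1,1,1).

Boundary ∂_2: C_2 → C_1 maps a triangle to the signed sum of its edges. For instance
  ∂[0,1,2] = [1,2] − [0,2] + [0,1],
  ∂[1,2,4] = [2,4] − [1,4] + [1,2].
As a 9×6 matrix over Z this has rank 5, with invariant factors (1,1,1,1,1).

Now H_k = ker ∂_k / im ∂_{k+1}, so:

  H_0: rank C_0 − rank ∂_1 = 5 − 4 = 1, and the invariant factors of ∂_1 are all 1, so H_0 = Z.
  H_1: rank ker ∂_1 − rank ∂_2 = (9 − 4) − 5 = 0, and the invariant factors of ∂_2 are all 1, so H_1 = 0.
  H_2: rank ker ∂_2 − rank ∂_3 = (6 − 5) − 0 = 1, and there is no ∂_3, so H_2 = Z.

As a check, the Euler characteristic is 5 − 9 + 6 = 2, which agrees with 1 − 0 + 1 = 2.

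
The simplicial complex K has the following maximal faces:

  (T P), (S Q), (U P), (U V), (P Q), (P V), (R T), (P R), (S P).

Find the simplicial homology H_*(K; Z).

H_0 ≅ Z,  H_1 ≅ Z^3.

Order the vertices as P < Q < R < S < T < U < V. Listing each simplex with vertices in this order, K has dimension 1 with simplices:

  0-simplices (7): P, Q, R, S, T, U, V
  1-simplices (9): PQ, PR, PS, PT, PU, PV, QS, RT, UV

giving chain groups C_0 ≅ Z^7, C_1 ≅ Z^9.

Boundary ∂_1: C_1 → C_0 is given by ∂[p,q] = [q] − [p].
This gives a 7×9 integer matrix of rank 6; reducing to Smith normal form yields diagonal entries (1,1,1,1,1,1).

Reading off H_k = ker ∂_k / im ∂_{k+1}:

  H_0: rank C_0 − rank ∂_1 = 7 − 6 = 1, and the invariant factors of ∂_1 are all 1, so H_0 ≅ Z.
  H_1: rank ker ∂_1 − rank ∂_2 = (9 − 6) − 0 = 3, and there is no ∂_2, so H_1 ≅ Z^3.

(K is a triangulation of a wedge of 3 circles.)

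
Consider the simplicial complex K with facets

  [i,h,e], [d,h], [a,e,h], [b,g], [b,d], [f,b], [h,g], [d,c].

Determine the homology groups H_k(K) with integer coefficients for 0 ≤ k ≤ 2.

Order the vertices as a < b < c < d < e < f < g < h < i. Listing each simplex with vertices in this order, K has dimension 2 with simplices:

  0-simplices (9): a, b, c, d, e, f, g, h, i
  1-simplices (11): ae, ah, bd, bf, bg, cd, dh, eh, ei, gh, hi
  2-simplices (2): aeh, ehi

so the chain groups are C_0 ≅ Z^9, C_1 ≅ Z^11, C_2 ≅ Z^2.

∂_1: C_1 → C_0 sends each edge [p,q] (with p < q) to q − p.
This gives a 9×11 integer matrix of rank 8; reducing to Smith normal form yields diagonal entries (1,1,1,1,1,1,1,1).

∂_2: C_2 → C_1 sends each 2-simplex [p,q,r] to [q,r] − [p,r] + [p,q]. For instance
  ∂aeh = eh − ah + ae,
  ∂ehi = hi − ei + eh.
This gives a 11×2 integer matrix of rank 2; reducing to Smith normal form yields diagonal entries (1,1).

Computing H_k = (kernel of ∂_k) / (image of ∂_{k+1}):

  H_0: rank C_0 − rank ∂_1 = 9 − 8 = 1, and the invariant factors of ∂_1 are all 1, so H_0 ≅ Z.
  H_1: rank ker ∂_1 − rank ∂_2 = (11 − 8) − 2 = 1, and the invariant factors of ∂_2 are all 1, so H_1 ≅ Z.
  H_2: rank ker ∂_2 − rank ∂_3 = (2 − 2) − 0 = 0, and there is no ∂_3, so H_2 ≅ 0.

H_0 ≅ Z,  H_1 ≅ Z,  H_2 = 0.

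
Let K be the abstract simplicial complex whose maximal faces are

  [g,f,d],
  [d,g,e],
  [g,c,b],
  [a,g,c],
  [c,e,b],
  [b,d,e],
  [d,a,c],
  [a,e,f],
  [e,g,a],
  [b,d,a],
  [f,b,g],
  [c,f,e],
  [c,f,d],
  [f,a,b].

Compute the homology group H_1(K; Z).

H_1 = Z^2.

Take the total order a < b < c < d < e < f < g on the vertex set. Then K (dimension 2) consists of the simplices:

  0-simplices (7): a, b, c, d, e, f, g
  1-simplices (21): ab, ac, ad, ae, af, ag, bc, bd, be, bf, bg, cd, ce, cf, cg, de, df, dg, ef, eg, fg
  2-simplices (14): abd, abf, acd, acg, aef, aeg, bce, bcg, bde, bfg, cdf, cef, deg, dfg

giving chain groups C_0 ≅ Z^7, C_1 ≅ Z^21, C_2 ≅ Z^14.

The boundary map ∂_1: C_1 → C_0 sends each edge [p,q] (with p < q) to q − p.
As a 7×21 matrix over Z this has rank 6, with invariant factors (1,1,1,1,1,1).

Boundary ∂_2: C_2 → C_1 sends each 2-simplex [p,q,r] to [q,r] − [p,r] + [p,q]. For instance
  ∂acd = cd − ad + ac,
  ∂bcg = cg − bg + bc.
This gives a 21×14 integer matrix of rank 13; reducing to Smith normal form yields diagonal entries (1,1,1,1,1,1,1,1,1,1,1,1,1).

From H_k ≅ ker(∂_k) / im(∂_{k+1}) we obtain:

  H_1: rank ker ∂_1 − rank ∂_2 = (21 − 6) − 13 = 2, and the invariant factors of ∂_2 are all 1, so H_1 = Z^2.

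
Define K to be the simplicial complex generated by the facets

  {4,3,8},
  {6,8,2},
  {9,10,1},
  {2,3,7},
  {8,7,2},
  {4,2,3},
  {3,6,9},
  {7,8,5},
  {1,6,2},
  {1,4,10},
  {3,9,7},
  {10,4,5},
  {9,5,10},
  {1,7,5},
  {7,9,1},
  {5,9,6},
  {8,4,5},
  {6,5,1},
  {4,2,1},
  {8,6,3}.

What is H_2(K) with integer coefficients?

K has 10 vertices, 30 edges, 20 triangles.
rank ∂_2 = 20, rank ∂_3 = 0 ⇒ b_2 = 20 − 20 − 0 = 0. So H_2 = 0.

H_2 = 0.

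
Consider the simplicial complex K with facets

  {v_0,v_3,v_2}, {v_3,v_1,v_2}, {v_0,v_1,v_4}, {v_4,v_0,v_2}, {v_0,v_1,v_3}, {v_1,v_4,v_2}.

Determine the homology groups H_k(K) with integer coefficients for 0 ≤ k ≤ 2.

H_0 ≅ Z,  H_1 = 0,  H_2 ≅ Z.

Fix the vertex order v_0 < v_1 < v_2 < v_3 < v_4 and write every simplex with vertices in increasing order. Then dim K = 2 and the simplices of K are:

  0-simplices (5): [v_0], [v_1], [v_2], [v_3], [v_4]
  1-simplices (9): [v_0,v_1], [v_0,v_2], [v_0,v_3], [v_0,v_4], [v_1,v_2], [v_1,v_3], [v_1,v_4], [v_2,v_3], [v_2,v_4]
  2-simplices (6): [v_0,v_1,v_3], [v_0,v_1,v_4], [v_0,v_2,v_3], [v_0,v_2,v_4], [v_1,v_2,v_3], [v_1,v_2,v_4]

giving chain groups C_0 ≅ Z^5, C_1 ≅ Z^9, C_2 ≅ Z^6.

Boundary ∂_1: C_1 → C_0 is given by ∂[p,q] = [q] − [p].
The 5×9 boundary matrix has rank 4 and Smith normal form diag(1,1,1,1).

The boundary map ∂_2: C_2 → C_1 maps a triangle to the signed sum of its edges. For instance
  ∂[v_0,v_1,v_3] = [v_1,v_3] − [v_0,v_3] + [v_0,v_1],
  ∂[v_0,v_2,v_4] = [v_2,v_4] − [v_0,v_4] + [v_0,v_2].
This gives a 9×6 integer matrix of rank 5; reducing to Smith normal form yields diagonal entries (1,1,1,1,1).

From H_k ≅ ker(∂_k) / im(∂_{k+1}) we obtain:

  H_0: rank C_0 − rank ∂_1 = 5 − 4 = 1, and the invariant factors of ∂_1 are all 1, so H_0 ≅ Z.
  H_1: rank ker ∂_1 − rank ∂_2 = (9 − 4) − 5 = 0, and the invariant factors of ∂_2 are all 1, so H_1 ≅ 0.
  H_2: rank ker ∂_2 − rank ∂_3 = (6 − 5) − 0 = 1, and there is no ∂_3, so H_2 ≅ Z.

As a check, the Euler characteristic is 5 − 9 + 6 = 2, which agrees with 1 − 0 + 1 = 2.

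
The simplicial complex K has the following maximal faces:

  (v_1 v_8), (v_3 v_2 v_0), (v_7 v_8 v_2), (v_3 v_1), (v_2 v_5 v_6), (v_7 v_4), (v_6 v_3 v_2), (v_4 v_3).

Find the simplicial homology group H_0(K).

We work with the vertex ordering v_0 < v_1 < v_2 < v_3 < v_4 < v_5 < v_6 < v_7 < v_8. The simplices of K, each written with vertices in increasing order, are:

  0-simplices (9): [v_0], [v_1], [v_2], [v_3], [v_4], [v_5], [v_6], [v_7], [v_8]
  1-simplices (14): [v_0,v_2], [v_0,v_3], [v_1,v_3], [v_1,v_8], [v_2,v_3], [v_2,v_5], [v_2,v_6], [v_2,v_7], [v_2,v_8], [v_3,v_4], [v_3,v_6], [v_4,v_7], [v_5,v_6], [v_7,v_8]
  2-simplices (4): [v_0,v_2,v_3], [v_2,v_3,v_6], [v_2,v_5,v_6], [v_2,v_7,v_8]

giving chain groups C_0 ≅ Z^9, C_1 ≅ Z^14, C_2 ≅ Z^4.

The boundary map ∂_1: C_1 → C_0 is given by ∂[p,q] = [q] − [p]. For instance
  ∂[v_2,v_8] = [v_8] − [v_2].
The resulting 9×14 matrix has rank 8, and its Smith normal form has invariant factors (1,1,1,1,1,1,1,1).

∂_2: C_2 → C_1 maps a triangle to the signed sum of its edges. For instance
  ∂[v_0,v_2,v_3] = [v_2,v_3] − [v_0,v_3] + [v_0,v_2],
  ∂[v_2,v_3,v_6] = [v_3,v_6] − [v_2,v_6] + [v_2,v_3].
This gives a 14×4 integer matrix of rank 4; reducing to Smith normal form yields diagonal entries (1,1,1,1).

Reading off H_k = ker ∂_k / im ∂_{k+1}:

  H_0: rank C_0 − rank ∂_1 = 9 − 8 = 1, and the invariant factors of ∂_1 are all 1, so H_0 = Z.

H_0 ≅ Z.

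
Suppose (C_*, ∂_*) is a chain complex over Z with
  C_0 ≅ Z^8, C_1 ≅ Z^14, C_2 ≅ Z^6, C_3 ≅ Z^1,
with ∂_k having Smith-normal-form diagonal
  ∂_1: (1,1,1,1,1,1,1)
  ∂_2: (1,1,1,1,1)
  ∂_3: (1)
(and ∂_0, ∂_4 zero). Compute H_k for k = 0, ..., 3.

H_0: b_0 = 8 − 0 − 7 = 1; torsion from ∂_1 factors > 1: none. So H_0 = Z.
H_1: b_1 = 14 − 7 − 5 = 2; torsion from ∂_2 factors > 1: none. So H_1 = Z^2.
H_2: b_2 = 6 − 5 − 1 = 0; torsion from ∂_3 factors > 1: none. So H_2 = 0.
H_3: b_3 = 1 − 1 − 0 = 0; torsion from ∂_4 factors > 1: none. So H_3 = 0.

H_0 = Z,  H_1 = Z^2,  H_2 = 0,  H_3 = 0.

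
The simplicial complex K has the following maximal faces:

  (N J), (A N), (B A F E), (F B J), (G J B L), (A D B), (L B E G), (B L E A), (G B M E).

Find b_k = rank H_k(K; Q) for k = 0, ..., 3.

b_0 = 1, b_1 = 1, b_2 = 0, b_3 = 0.

Take the total order A < B < D < E < F < G < J < L < M < N on the vertex set. Then K (dimension 3) consists of the simplices:

  0-simplices (10): A, B, D, E, F, G, J, L, M, N
  1-simplices (23): AB, AD, AE, AF, AL, AN, BD, BE, BF, BG, BJ, BL, BM, EF, EG, EL, EM, FJ, GJ, GL, GM, JL, JN
  2-simplices (18): ABD, ABE, ABF, ABL, AEF, AEL, BEF, BEG, BEL, BEM, BFJ, BGJ, BGL, BGM, BJL, EGL, EGM, GJL
  3-simplices (5): ABEF, ABEL, BEGL, BEGM, BGJL

so the chain groups are C_0 ≅ Z^10, C_1 ≅ Z^23, C_2 ≅ Z^18, C_3 ≅ Z^5.

Boundary ∂_1: C_1 → C_0 is given by ∂[p,q] = [q] − [p].
This gives a 10×23 integer matrix of rank 9; reducing to Smith normal form yields diagonal entries (1,1,1,1,1,1,1,1,1).

Boundary ∂_2: C_2 → C_1 acts by ∂[p,q,r] = [q,r] − [p,r] + [p,q]. For instance
  ∂BFJ = FJ − BJ + BF,
  ∂ABE = BE − AE + AB.
As a 23×18 matrix over Z this has rank 13, with invariant factors (1,1,1,1,1,1,1,1,1,1,1,1,1).

The boundary map ∂_3: C_3 → C_2 sends each 3-simplex σ to the alternating sum Σ_i (−1)^i (σ with its i-th vertex removed). For instance
  ∂BEGL = EGL − BGL + BEL − BEG,
  ∂ABEF = BEF − AEF + ABF − ABE.
The 18×5 boundary matrix has rank 5 and Smith normal form diag(1,1,1,1,1).

Reading off H_k = ker ∂_k / im ∂_{k+1}:

  H_0: rank C_0 − rank ∂_1 = 10 − 9 = 1, and the invariant factors of ∂_1 are all 1, so H_0 ≅ Z.
  H_1: rank ker ∂_1 − rank ∂_2 = (23 − 9) − 13 = 1, and the invariant factors of ∂_2 are all 1, so H_1 ≅ Z.
  H_2: rank ker ∂_2 − rank ∂_3 = (18 − 13) − 5 = 0, and the invariant factors of ∂_3 are all 1, so H_2 ≅ 0.
  H_3: rank ker ∂_3 − rank ∂_4 = (5 − 5) − 0 = 0, and there is no ∂_4, so H_3 ≅ 0.

As a check, the Euler characteristic is 10 − 23 + 18 − 5 = 0, which agrees with 1 − 1 + 0 − 0 = 0.

Hence the Betti numbers are b_0 = 1, b_1 = 1, b_2 = 0, b_3 = 0.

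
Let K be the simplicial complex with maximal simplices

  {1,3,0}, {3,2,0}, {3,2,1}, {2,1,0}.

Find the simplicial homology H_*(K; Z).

Take the total order 0 < 1 < 2 < 3 on the vertex set. Then K (dimension 2) consists of the simplices:

  0-simplices (4): [0], [1], [2], [3]
  1-simplices (6): [0,1], [0,2], [0,3], [1,2], [1,3], [2,3]
  2-simplices (4): [0,1,2], [0,1,3], [0,2,3], [1,2,3]

giving chain groups C_0 ≅ Z^4, C_1 ≅ Z^6, C_2 ≅ Z^4.

∂_1: C_1 → C_0 is given by ∂[p,q] = [q] − [p]. For instance
  ∂[0,3] = [3] − [0].
The resulting 4×6 matrix has rank 3, and its Smith normal form has invariant factors (1,1,1).

Boundary ∂_2: C_2 → C_1 maps a triangle to the signed sum of its edges. For instance
  ∂[0,2,3] = [2,3] − [0,3] + [0,2],
  ∂[0,1,2] = [1,2] − [0,2] + [0,1].
The 6×4 boundary matrix has rank 3 and Smith normal form diag(1,1,1).

Reading off H_k = ker ∂_k / im ∂_{k+1}:

  H_0: rank C_0 − rank ∂_1 = 4 − 3 = 1, and the invariant factors of ∂_1 are all 1, so H_0 = Z.
  H_1: rank ker ∂_1 − rank ∂_2 = (6 − 3) − 3 = 0, and the invariant factors of ∂_2 are all 1, so H_1 = 0.
  H_2: rank ker ∂_2 − rank ∂_3 = (4 − 3) − 0 = 1, and there is no ∂_3, so H_2 = Z.

H_0 = Z,  H_1 = 0,  H_2 = Z.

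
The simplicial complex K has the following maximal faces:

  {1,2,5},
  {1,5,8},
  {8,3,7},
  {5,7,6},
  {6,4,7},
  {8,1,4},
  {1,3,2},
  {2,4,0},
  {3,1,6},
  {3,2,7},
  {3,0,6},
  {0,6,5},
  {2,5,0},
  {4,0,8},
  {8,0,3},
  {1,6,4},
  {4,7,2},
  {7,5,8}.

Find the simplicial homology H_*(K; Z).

Take the total order 0 < 1 < 2 < 3 < 4 < 5 < 6 < 7 < 8 on the vertex set. Then K (dimension 2) consists of the simplices:

  0-simplices (9): [0], [1], [2], [3], [4], [5], [6], [7], [8]
  1-simplices (27): (27 of them)
  2-simplices (18): [0,2,4], [0,2,5], [0,3,6], [0,3,8], [0,4,8], [0,5,6], [1,2,3], [1,2,5], [1,3,6], [1,4,6], [1,4,8], [1,5,8], [2,3,7], [2,4,7], [3,7,8], [4,6,7], [5,6,7], [5,7,8]

giving chain groups C_0 ≅ Z^9, C_1 ≅ Z^27, C_2 ≅ Z^18.

Boundary ∂_1: C_1 → C_0 is given by ∂[p,q] = [q] − [p].
The 9×27 boundary matrix has rank 8 and Smith normal form diag(1,1,1,1,1,1,1,1).

∂_2: C_2 → C_1 acts by ∂[p,q,r] = [q,r] − [p,r] + [p,q]. For instance
  ∂[0,3,8] = [3,8] − [0,8] + [0,3],
  ∂[2,4,7] = [4,7] − [2,7] + [2,4].
The 27×18 boundary matrix has rank 17 and Smith normal form diag(1,1,1,1,1,1,1,1,1,1,1,1,1,1,1,1,1).

Reading off H_k = ker ∂_k / im ∂_{k+1}:

  H_0: rank C_0 − rank ∂_1 = 9 − 8 = 1, and the invariant factors of ∂_1 are all 1, so H_0 = Z.
  H_1: rank ker ∂_1 − rank ∂_2 = (27 − 8) − 17 = 2, and the invariant factors of ∂_2 are all 1, so H_1 = Z^2.
  H_2: rank ker ∂_2 − rank ∂_3 = (18 − 17) − 0 = 1, and there is no ∂_3, so H_2 = Z.

As a check, the Euler characteristic is 9 − 27 + 18 = 0, which agrees with 1 − 2 + 1 = 0.
(K is a triangulation of the torus T^2.)

H_0 ≅ Z,  H_1 ≅ Z^2,  H_2 ≅ Z.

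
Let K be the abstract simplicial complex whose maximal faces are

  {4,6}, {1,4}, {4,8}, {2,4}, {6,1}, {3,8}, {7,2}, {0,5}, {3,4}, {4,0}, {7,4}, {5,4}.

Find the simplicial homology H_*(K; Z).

H_0 = Z,  H_1 = Z^4.

Fix the vertex order 0 < 1 < 2 < 3 < 4 < 5 < 6 < 7 < 8 and write every simplex with vertices in increasing order. Then dim K = 1 and the simplices of K are:

  0-simplices (9): [0], [1], [2], [3], [4], [5], [6], [7], [8]
  1-simplices (12): [0,4], [0,5], [1,4], [1,6], [2,4], [2,7], [3,4], [3,8], [4,5], [4,6], [4,7], [4,8]

so the chain groups are C_0 ≅ Z^9, C_1 ≅ Z^12.

The boundary map ∂_1: C_1 → C_0 is given by ∂[p,q] = [q] − [p].
This gives a 9×12 integer matrix of rank 8; reducing to Smith normal form yields diagonal entries (1,1,1,1,1,1,1,1).

Reading off H_k = ker ∂_k / im ∂_{k+1}:

  H_0: rank C_0 − rank ∂_1 = 9 − 8 = 1, and the invariant factors of ∂_1 are all 1, so H_0 = Z.
  H_1: rank ker ∂_1 − rank ∂_2 = (12 − 8) − 0 = 4, and there is no ∂_2, so H_1 = Z^4.

As a check, the Euler characteristic is 9 − 12 = -3, which agrees with 1 − 4 = -3.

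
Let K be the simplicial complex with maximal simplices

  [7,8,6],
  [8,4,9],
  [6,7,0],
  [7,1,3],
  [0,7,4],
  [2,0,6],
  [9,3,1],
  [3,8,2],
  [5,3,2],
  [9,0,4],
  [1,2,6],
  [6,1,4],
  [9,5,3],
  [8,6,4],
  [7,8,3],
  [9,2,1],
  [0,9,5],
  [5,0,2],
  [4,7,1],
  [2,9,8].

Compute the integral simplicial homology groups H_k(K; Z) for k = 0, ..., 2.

Fix the vertex order 0 < 1 < 2 < 3 < 4 < 5 < 6 < 7 < 8 < 9 and write every simplex with vertices in increasing order. Then dim K = 2 and the simplices of K are:

  0-simplices (10): [0], [1], [2], [3], [4], [5], [6], [7], [8], [9]
  1-simplices (30): (30 of them)
  2-simplices (20): (20 of them)

giving chain groups C_0 ≅ Z^10, C_1 ≅ Z^30, C_2 ≅ Z^20.

Boundary ∂_1: C_1 → C_0 maps an edge to its endpoints' difference, ∂[p,q] = q − p. For instance
  ∂[2,6] = [6] − [2].
This gives a 10×30 integer matrix of rank 9; reducing to Smith normal form yields diagonal entries (1,1,1,1,1,1,1,1,1).

Boundary ∂_2: C_2 → C_1 acts by ∂[p,q,r] = [q,r] − [p,r] + [p,q]. For instance
  ∂[0,4,9] = [4,9] − [0,9] + [0,4],
  ∂[3,5,9] = [5,9] − [3,9] + [3,5].
The resulting 30×20 matrix has rank 20, and its Smith normal form has invariant factors (1,1,1,1,1,1,1,1,1,1,1,1,1,1,1,1,1,1,1,2).

Computing H_k = (kernel of ∂_k) / (image of ∂_{k+1}):

  H_0: rank C_0 − rank ∂_1 = 10 − 9 = 1, and the invariant factors of ∂_1 are all 1, so H_0 ≅ Z.
  H_1: rank ker ∂_1 − rank ∂_2 = (30 − 9) − 20 = 1, and ∂_2 has invariant factor 2 > 1, so H_1 ≅ Z × Z/2.
  H_2: rank ker ∂_2 − rank ∂_3 = (20 − 20) − 0 = 0, and there is no ∂_3, so H_2 ≅ 0.

As a check, the Euler characteristic is 10 − 30 + 20 = 0, which agrees with 1 − 1 + 0 = 0.
(K is a triangulation of the Klein bottle.)

H_0 ≅ Z,  H_1 ≅ Z × Z/2,  H_2 = 0.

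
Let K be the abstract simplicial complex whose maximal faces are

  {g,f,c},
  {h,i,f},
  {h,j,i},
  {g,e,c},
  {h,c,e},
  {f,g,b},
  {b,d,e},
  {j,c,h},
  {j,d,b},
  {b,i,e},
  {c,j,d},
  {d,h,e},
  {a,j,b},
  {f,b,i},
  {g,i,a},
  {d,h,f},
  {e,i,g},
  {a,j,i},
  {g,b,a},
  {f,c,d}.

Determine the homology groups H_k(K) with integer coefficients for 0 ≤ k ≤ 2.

H_0 = Z,  H_1 = Z ⊕ Z/2,  H_2 = 0.

We work with the vertex ordering a < b < c < d < e < f < g < h < i < j. The simplices of K, each written with vertices in increasing order, are:

  0-simplices (10): a, b, c, d, e, f, g, h, i, j
  1-simplices (30): ab, ag, ai, aj, bd, be, bf, bg, bi, bj, cd, ce, cf, cg, ch, cj, de, df, dh, dj, eg, eh, ei, fg, fh, fi, gi, hi, hj, ij
  2-simplices (20): abg, abj, agi, aij, bde, bdj, bei, bfg, bfi, cdf, cdj, ceg, ceh, cfg, chj, deh, dfh, egi, fhi, hij

so the chain groups are C_0 ≅ Z^10, C_1 ≅ Z^30, C_2 ≅ Z^20.

Boundary ∂_1: C_1 → C_0 sends each edge [p,q] (with p < q) to q − p. For instance
  ∂cd = d − c.
This gives a 10×30 integer matrix of rank 9; reducing to Smith normal form yields diagonal entries (1,1,1,1,1,1,1,1,1).

∂_2: C_2 → C_1 acts by ∂[p,q,r] = [q,r] − [p,r] + [p,q]. For instance
  ∂cdf = df − cf + cd,
  ∂ceh = eh − ch + ce.
The resulting 30×20 matrix has rank 20, and its Smith normal form has invariant factors (1,1,1,1,1,1,1,1,1,1,1,1,1,1,1,1,1,1,1,2).

Now H_k = ker ∂_k / im ∂_{k+1}, so:

  H_0: rank C_0 − rank ∂_1 = 10 − 9 = 1, and the invariant factors of ∂_1 are all 1, so H_0 ≅ Z.
  H_1: rank ker ∂_1 − rank ∂_2 = (30 − 9) − 20 = 1, and ∂_2 has invariant factor 2 > 1, so H_1 ≅ Z ⊕ Z/2.
  H_2: rank ker ∂_2 − rank ∂_3 = (20 − 20) − 0 = 0, and there is no ∂_3, so H_2 ≅ 0.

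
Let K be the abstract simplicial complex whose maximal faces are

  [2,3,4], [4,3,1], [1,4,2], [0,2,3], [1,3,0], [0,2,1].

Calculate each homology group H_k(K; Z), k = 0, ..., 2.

Take the total order 0 < 1 < 2 < 3 < 4 on the vertex set. Then K (dimension 2) consists of the simplices:

  0-simplices (5): [0], [1], [2], [3], [4]
  1-simplices (9): [0,1], [0,2], [0,3], [1,2], [1,3], [1,4], [2,3], [2,4], [3,4]
  2-simplices (6): [0,1,2], [0,1,3], [0,2,3], [1,2,4], [1,3,4], [2,3,4]

so the chain groups are C_0 ≅ Z^5, C_1 ≅ Z^9, C_2 ≅ Z^6.

The boundary map ∂_1: C_1 → C_0 sends each edge [p,q] (with p < q) to q − p.
The 5×9 boundary matrix has rank 4 and Smith normal form diag(1,1,1,1).

Boundary ∂_2: C_2 → C_1 maps a triangle to the signed sum of its edges. For instance
  ∂[0,2,3] = [2,3] − [0,3] + [0,2],
  ∂[0,1,3] = [1,3] − [0,3] + [0,1].
The 9×6 boundary matrix has rank 5 and Smith normal form diag(1,1,1,1,1).

Now H_k = ker ∂_k / im ∂_{k+1}, so:

  H_0: rank C_0 − rank ∂_1 = 5 − 4 = 1, and the invariant factors of ∂_1 are all 1, so H_0 = Z.
  H_1: rank ker ∂_1 − rank ∂_2 = (9 − 4) − 5 = 0, and the invariant factors of ∂_2 are all 1, so H_1 = 0.
  H_2: rank ker ∂_2 − rank ∂_3 = (6 − 5) − 0 = 1, and there is no ∂_3, so H_2 = Z.

As a check, the Euler characteristic is 5 − 9 + 6 = 2, which agrees with 1 − 0 + 1 = 2.

H_0 = Z,  H_1 = 0,  H_2 = Z.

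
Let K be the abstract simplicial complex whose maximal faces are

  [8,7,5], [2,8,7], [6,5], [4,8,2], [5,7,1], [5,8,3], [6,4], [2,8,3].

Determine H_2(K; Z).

Fix the vertex order 1 < 2 < 3 < 4 < 5 < 6 < 7 < 8 and write every simplex with vertices in increasing order. Then dim K = 2 and the simplices of K are:

  0-simplices (8): [1], [2], [3], [4], [5], [6], [7], [8]
  1-simplices (14): [1,5], [1,7], [2,3], [2,4], [2,7], [2,8], [3,5], [3,8], [4,6], [4,8], [5,6], [5,7], [5,8], [7,8]
  2-simplices (6): [1,5,7], [2,3,8], [2,4,8], [2,7,8], [3,5,8], [5,7,8]

giving chain groups C_0 ≅ Z^8, C_1 ≅ Z^14, C_2 ≅ Z^6.

∂_1: C_1 → C_0 maps an edge to its endpoints' difference, ∂[p,q] = q − p. For instance
  ∂[5,8] = [8] − [5].
This gives a 8×14 integer matrix of rank 7; reducing to Smith normal form yields diagonal entries (1,1,1,1,1,1,1).

Boundary ∂_2: C_2 → C_1 maps a triangle to the signed sum of its edges. For instance
  ∂[1,5,7] = [5,7] − [1,7] + [1,5],
  ∂[5,7,8] = [7,8] − [5,8] + [5,7].
The 14×6 boundary matrix has rank 6 and Smith normal form diag(1,1,1,1,1,1).

From H_k ≅ ker(∂_k) / im(∂_{k+1}) we obtain:

  H_2: rank ker ∂_2 − rank ∂_3 = (6 − 6) − 0 = 0, and there is no ∂_3, so H_2 = 0.

H_2 = 0.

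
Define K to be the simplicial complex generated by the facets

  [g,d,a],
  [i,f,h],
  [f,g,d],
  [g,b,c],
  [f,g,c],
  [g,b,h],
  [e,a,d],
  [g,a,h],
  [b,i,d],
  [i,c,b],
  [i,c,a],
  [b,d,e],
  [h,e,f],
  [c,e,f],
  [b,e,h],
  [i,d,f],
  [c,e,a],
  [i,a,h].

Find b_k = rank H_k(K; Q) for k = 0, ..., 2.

We work with the vertex ordering a < b < c < d < e < f < g < h < i. The simplices of K, each written with vertices in increasing order, are:

  0-simplices (9): a, b, c, d, e, f, g, h, i
  1-simplices (27): ac, ad, ae, ag, ah, ai, bc, bd, be, bg, bh, bi, ce, cf, cg, ci, de, df, dg, di, ef, eh, fg, fh, fi, gh, hi
  2-simplices (18): ace, aci, ade, adg, agh, ahi, bcg, bci, bde, bdi, beh, bgh, cef, cfg, dfg, dfi, efh, fhi

Hence C_0 ≅ Z^9, C_1 ≅ Z^27, C_2 ≅ Z^18.

The boundary map ∂_1: C_1 → C_0 sends each edge [p,q] (with p < q) to q − p. For instance
  ∂fi = i − f.
As a 9×27 matrix over Z this has rank 8, with invariant factors (1,1,1,1,1,1,1,1).

Boundary ∂_2: C_2 → C_1 sends each 2-simplex [p,q,r] to [q,r] − [p,r] + [p,q]. For instance
  ∂bdi = di − bi + bd,
  ∂efh = fh − eh + ef.
This gives a 27×18 integer matrix of rank 17; reducing to Smith normal form yields diagonal entries (1,1,1,1,1,1,1,1,1,1,1,1,1,1,1,1,1).

From H_k ≅ ker(∂_k) / im(∂_{k+1}) we obtain:

  H_0: rank C_0 − rank ∂_1 = 9 − 8 = 1, and the invariant factors of ∂_1 are all 1, so H_0 = Z.
  H_1: rank ker ∂_1 − rank ∂_2 = (27 − 8) − 17 = 2, and the invariant factors of ∂_2 are all 1, so H_1 = Z^2.
  H_2: rank ker ∂_2 − rank ∂_3 = (18 − 17) − 0 = 1, and there is no ∂_3, so H_2 = Z.

As a check, the Euler characteristic is 9 − 27 + 18 = 0, which agrees with 1 − 2 + 1 = 0.
(K is a triangulation of the torus T^2.)

Hence the Betti numbers are b_0 = 1, b_1 = 2, b_2 = 1.

b_0 = 1, b_1 = 2, b_2 = 1.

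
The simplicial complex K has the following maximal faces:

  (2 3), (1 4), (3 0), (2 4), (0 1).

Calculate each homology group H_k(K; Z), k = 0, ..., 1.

K has 5 vertices, 5 edges.
rank ∂_0 = 0, rank ∂_1 = 4 ⇒ b_0 = 5 − 0 − 4 = 1; all invariant factors of ∂_1 are 1 so no torsion. So H_0 = Z.
rank ∂_1 = 4, rank ∂_2 = 0 ⇒ b_1 = 5 − 4 − 0 = 1. So H_1 = Z.

H_0 = Z,  H_1 = Z.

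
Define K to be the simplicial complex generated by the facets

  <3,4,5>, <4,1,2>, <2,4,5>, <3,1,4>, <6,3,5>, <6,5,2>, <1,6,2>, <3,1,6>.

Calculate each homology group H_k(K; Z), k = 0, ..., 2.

H_0 ≅ Z,  H_1 = 0,  H_2 ≅ Z.

Take the total order 1 < 2 < 3 < 4 < 5 < 6 on the vertex set. Then K (dimension 2) consists of the simplices:

  0-simplices (6): [1], [2], [3], [4], [5], [6]
  1-simplices (12): [1,2], [1,3], [1,4], [1,6], [2,4], [2,5], [2,6], [3,4], [3,5], [3,6], [4,5], [5,6]
  2-simplices (8): [1,2,4], [1,2,6], [1,3,4], [1,3,6], [2,4,5], [2,5,6], [3,4,5], [3,5,6]

giving chain groups C_0 ≅ Z^6, C_1 ≅ Z^12, C_2 ≅ Z^8.

The boundary map ∂_1: C_1 → C_0 maps an edge to its endpoints' difference, ∂[p,q] = q − p.
As a 6×12 matrix over Z this has rank 5, with invariant factors (1,1,1,1,1).

Boundary ∂_2: C_2 → C_1 maps a triangle to the signed sum of its edges. For instance
  ∂[1,2,4] = [2,4] − [1,4] + [1,2],
  ∂[1,3,6] = [3,6] − [1,6] + [1,3].
As a 12×8 matrix over Z this has rank 7, with invariant factors (1,1,1,1,1,1,1).

Computing H_k = (kernel of ∂_k) / (image of ∂_{k+1}):

  H_0: rank C_0 − rank ∂_1 = 6 − 5 = 1, and the invariant factors of ∂_1 are all 1, so H_0 ≅ Z.
  H_1: rank ker ∂_1 − rank ∂_2 = (12 − 5) − 7 = 0, and the invariant factors of ∂_2 are all 1, so H_1 ≅ 0.
  H_2: rank ker ∂_2 − rank ∂_3 = (8 − 7) − 0 = 1, and there is no ∂_3, so H_2 ≅ Z.

As a check, the Euler characteristic is 6 − 12 + 8 = 2, which agrees with 1 − 0 + 1 = 2.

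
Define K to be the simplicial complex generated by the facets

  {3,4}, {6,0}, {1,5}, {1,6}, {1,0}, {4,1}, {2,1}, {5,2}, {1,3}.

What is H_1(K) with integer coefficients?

H_1 ≅ Z^3.

Order the vertices as 0 < 1 < 2 < 3 < 4 < 5 < 6. Listing each simplex with vertices in this order, K has dimension 1 with simplices:

  0-simplices (7): [0], [1], [2], [3], [4], [5], [6]
  1-simplices (9): [0,1], [0,6], [1,2], [1,3], [1,4], [1,5], [1,6], [2,5], [3,4]

so the chain groups are C_0 ≅ Z^7, C_1 ≅ Z^9.

Boundary ∂_1: C_1 → C_0 maps an edge to its endpoints' difference, ∂[p,q] = q − p. For instance
  ∂[1,4] = [4] − [1].
The 7×9 boundary matrix has rank 6 and Smith normal form diag(1,1,1,1,1,1).

Computing H_k = (kernel of ∂_k) / (image of ∂_{k+1}):

  H_1: rank ker ∂_1 − rank ∂_2 = (9 − 6) − 0 = 3, and there is no ∂_2, so H_1 ≅ Z^3.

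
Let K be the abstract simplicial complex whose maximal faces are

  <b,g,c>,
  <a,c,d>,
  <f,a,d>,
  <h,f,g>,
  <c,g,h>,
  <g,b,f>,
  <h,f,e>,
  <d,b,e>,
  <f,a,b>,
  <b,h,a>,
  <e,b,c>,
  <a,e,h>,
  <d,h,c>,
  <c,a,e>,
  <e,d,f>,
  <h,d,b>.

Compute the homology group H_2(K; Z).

H_2 ≅ Z.

Order the vertices as a < b < c < d < e < f < g < h. Listing each simplex with vertices in this order, K has dimension 2 with simplices:

  0-simplices (8): a, b, c, d, e, f, g, h
  1-simplices (24): ab, ac, ad, ae, af, ah, bc, bd, be, bf, bg, bh, cd, ce, cg, ch, de, df, dh, ef, eh, fg, fh, gh
  2-simplices (16): abf, abh, acd, ace, adf, aeh, bce, bcg, bde, bdh, bfg, cdh, cgh, def, efh, fgh

giving chain groups C_0 ≅ Z^8, C_1 ≅ Z^24, C_2 ≅ Z^16.

Boundary ∂_1: C_1 → C_0 maps an edge to its endpoints' difference, ∂[p,q] = q − p.
This gives a 8×24 integer matrix of rank 7; reducing to Smith normal form yields diagonal entries (1,1,1,1,1,1,1).

∂_2: C_2 → C_1 maps a triangle to the signed sum of its edges. For instance
  ∂bde = de − be + bd,
  ∂cgh = gh − ch + cg.
The 24×16 boundary matrix has rank 15 and Smith normal form diag(1,1,1,1,1,1,1,1,1,1,1,1,1,1,1).

Computing H_k = (kernel of ∂_k) / (image of ∂_{k+1}):

  H_2: rank ker ∂_2 − rank ∂_3 = (16 − 15) − 0 = 1, and there is no ∂_3, so H_2 = Z.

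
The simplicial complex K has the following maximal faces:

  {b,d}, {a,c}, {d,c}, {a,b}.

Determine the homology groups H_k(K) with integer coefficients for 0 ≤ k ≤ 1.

Fix the vertex order a < b < c < d and write every simplex with vertices in increasing order. Then dim K = 1 and the simplices of K are:

  0-simplices (4): a, b, c, d
  1-simplices (4): ab, ac, bd, cd

so the chain groups are C_0 ≅ Z^4, C_1 ≅ Z^4.

∂_1: C_1 → C_0 sends each edge [p,q] (with p < q) to q − p. For instance
  ∂cd = d − c.
This gives a 4×4 integer matrix of rank 3; reducing to Smith normal form yields diagonal entries (1,1,1).

From H_k ≅ ker(∂_k) / im(∂_{k+1}) we obtain:

  H_0: rank C_0 − rank ∂_1 = 4 − 3 = 1, and the invariant factors of ∂_1 are all 1, so H_0 ≅ Z.
  H_1: rank ker ∂_1 − rank ∂_2 = (4 − 3) − 0 = 1, and there is no ∂_2, so H_1 ≅ Z.

H_0 = Z,  H_1 = Z.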